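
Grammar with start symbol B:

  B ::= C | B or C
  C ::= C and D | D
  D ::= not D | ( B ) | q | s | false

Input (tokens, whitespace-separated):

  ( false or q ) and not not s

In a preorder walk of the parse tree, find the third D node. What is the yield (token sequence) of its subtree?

[B [C [C [D ( [B [B [C [D false]]] or [C [D q]]] )]] and [D not [D not [D s]]]]]

q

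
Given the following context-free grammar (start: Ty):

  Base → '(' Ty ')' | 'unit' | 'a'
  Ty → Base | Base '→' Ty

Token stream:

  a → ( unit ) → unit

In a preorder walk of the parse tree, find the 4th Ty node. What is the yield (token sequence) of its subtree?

[Ty [Base a] → [Ty [Base ( [Ty [Base unit]] )] → [Ty [Base unit]]]]

unit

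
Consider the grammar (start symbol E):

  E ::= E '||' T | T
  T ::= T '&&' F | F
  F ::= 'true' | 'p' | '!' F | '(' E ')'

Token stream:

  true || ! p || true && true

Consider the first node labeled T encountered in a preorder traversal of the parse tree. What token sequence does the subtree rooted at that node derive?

true

[E [E [E [T [F true]]] || [T [F ! [F p]]]] || [T [T [F true]] && [F true]]]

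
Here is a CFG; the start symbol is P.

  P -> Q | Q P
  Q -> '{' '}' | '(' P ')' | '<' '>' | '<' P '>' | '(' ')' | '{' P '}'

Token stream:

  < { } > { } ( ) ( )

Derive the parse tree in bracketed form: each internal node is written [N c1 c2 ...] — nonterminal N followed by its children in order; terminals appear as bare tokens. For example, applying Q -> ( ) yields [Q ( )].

P
Q P
< P > P
< Q > P
< { } > P
< { } > Q P
< { } > { } P
< { } > { } Q P
< { } > { } ( ) P
< { } > { } ( ) Q
< { } > { } ( ) ( )

[P [Q < [P [Q { }]] >] [P [Q { }] [P [Q ( )] [P [Q ( )]]]]]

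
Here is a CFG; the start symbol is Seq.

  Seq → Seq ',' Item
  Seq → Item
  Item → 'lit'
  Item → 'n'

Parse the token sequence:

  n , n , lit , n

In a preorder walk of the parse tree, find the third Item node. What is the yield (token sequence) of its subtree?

[Seq [Seq [Seq [Seq [Item n]] , [Item n]] , [Item lit]] , [Item n]]

lit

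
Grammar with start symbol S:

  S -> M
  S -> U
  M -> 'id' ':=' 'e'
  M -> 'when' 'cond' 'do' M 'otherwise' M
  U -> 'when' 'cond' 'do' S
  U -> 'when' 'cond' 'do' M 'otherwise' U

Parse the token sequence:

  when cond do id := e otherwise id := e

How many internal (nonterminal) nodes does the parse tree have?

4

[S [M when cond do [M id := e] otherwise [M id := e]]]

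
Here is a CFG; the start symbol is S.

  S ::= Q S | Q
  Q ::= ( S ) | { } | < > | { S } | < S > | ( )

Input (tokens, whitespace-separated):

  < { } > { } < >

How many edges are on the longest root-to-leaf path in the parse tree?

4

[S [Q < [S [Q { }]] >] [S [Q { }] [S [Q < >]]]]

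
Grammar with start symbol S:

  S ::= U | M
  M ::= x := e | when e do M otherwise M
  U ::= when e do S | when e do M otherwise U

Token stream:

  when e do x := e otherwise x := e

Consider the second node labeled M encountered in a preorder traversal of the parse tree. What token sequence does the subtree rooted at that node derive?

[S [M when e do [M x := e] otherwise [M x := e]]]

x := e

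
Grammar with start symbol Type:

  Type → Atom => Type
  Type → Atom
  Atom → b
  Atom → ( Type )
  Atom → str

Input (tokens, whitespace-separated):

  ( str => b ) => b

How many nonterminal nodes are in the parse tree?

8

[Type [Atom ( [Type [Atom str] => [Type [Atom b]]] )] => [Type [Atom b]]]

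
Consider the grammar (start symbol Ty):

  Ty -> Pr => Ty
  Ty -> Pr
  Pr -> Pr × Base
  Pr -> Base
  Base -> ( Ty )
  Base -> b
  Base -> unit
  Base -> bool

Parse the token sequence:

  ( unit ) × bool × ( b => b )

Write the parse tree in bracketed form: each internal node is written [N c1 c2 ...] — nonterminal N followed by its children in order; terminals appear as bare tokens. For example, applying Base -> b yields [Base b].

Ty
Pr
Pr × Base
Pr × Base × Base
Base × Base × Base
( Ty ) × Base × Base
( Pr ) × Base × Base
( Base ) × Base × Base
( unit ) × Base × Base
( unit ) × bool × Base
( unit ) × bool × ( Ty )
( unit ) × bool × ( Pr => Ty )
( unit ) × bool × ( Base => Ty )
( unit ) × bool × ( b => Ty )
( unit ) × bool × ( b => Pr )
( unit ) × bool × ( b => Base )
( unit ) × bool × ( b => b )

[Ty [Pr [Pr [Pr [Base ( [Ty [Pr [Base unit]]] )]] × [Base bool]] × [Base ( [Ty [Pr [Base b]] => [Ty [Pr [Base b]]]] )]]]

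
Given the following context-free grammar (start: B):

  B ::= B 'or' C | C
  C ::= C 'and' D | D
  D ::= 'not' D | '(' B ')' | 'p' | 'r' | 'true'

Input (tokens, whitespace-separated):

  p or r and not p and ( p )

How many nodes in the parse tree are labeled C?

[B [B [C [D p]]] or [C [C [C [D r]] and [D not [D p]]] and [D ( [B [C [D p]]] )]]]

5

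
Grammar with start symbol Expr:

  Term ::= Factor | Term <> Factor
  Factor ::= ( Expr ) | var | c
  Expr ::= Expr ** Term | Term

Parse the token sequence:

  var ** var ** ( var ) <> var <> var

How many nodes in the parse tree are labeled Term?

[Expr [Expr [Expr [Term [Factor var]]] ** [Term [Factor var]]] ** [Term [Term [Term [Factor ( [Expr [Term [Factor var]]] )]] <> [Factor var]] <> [Factor var]]]

6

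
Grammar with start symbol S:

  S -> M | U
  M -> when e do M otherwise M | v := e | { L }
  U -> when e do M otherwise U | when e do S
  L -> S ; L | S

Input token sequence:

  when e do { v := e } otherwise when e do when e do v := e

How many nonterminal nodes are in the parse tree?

11

[S [U when e do [M { [L [S [M v := e]]] }] otherwise [U when e do [S [U when e do [S [M v := e]]]]]]]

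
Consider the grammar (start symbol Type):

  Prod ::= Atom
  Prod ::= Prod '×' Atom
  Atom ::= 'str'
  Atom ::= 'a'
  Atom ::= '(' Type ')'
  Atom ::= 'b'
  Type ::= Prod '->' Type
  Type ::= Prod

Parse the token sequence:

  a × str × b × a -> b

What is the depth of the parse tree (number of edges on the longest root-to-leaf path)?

6

[Type [Prod [Prod [Prod [Prod [Atom a]] × [Atom str]] × [Atom b]] × [Atom a]] -> [Type [Prod [Atom b]]]]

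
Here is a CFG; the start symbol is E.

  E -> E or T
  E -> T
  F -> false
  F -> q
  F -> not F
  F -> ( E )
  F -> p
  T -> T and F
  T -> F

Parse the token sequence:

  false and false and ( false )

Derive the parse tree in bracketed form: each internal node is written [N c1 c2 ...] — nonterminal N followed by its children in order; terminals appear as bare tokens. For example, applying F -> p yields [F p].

[E [T [T [T [F false]] and [F false]] and [F ( [E [T [F false]]] )]]]

E
T
T and F
T and F and F
F and F and F
false and F and F
false and false and F
false and false and ( E )
false and false and ( T )
false and false and ( F )
false and false and ( false )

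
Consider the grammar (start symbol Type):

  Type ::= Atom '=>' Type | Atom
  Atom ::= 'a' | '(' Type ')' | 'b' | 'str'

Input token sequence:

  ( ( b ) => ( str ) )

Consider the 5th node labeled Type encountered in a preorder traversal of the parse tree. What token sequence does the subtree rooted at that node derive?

[Type [Atom ( [Type [Atom ( [Type [Atom b]] )] => [Type [Atom ( [Type [Atom str]] )]]] )]]

str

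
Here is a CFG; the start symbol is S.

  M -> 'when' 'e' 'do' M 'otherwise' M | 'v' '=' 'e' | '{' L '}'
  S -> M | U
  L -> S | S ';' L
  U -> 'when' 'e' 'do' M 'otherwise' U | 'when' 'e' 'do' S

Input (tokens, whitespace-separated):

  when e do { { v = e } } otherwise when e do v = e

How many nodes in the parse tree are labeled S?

[S [U when e do [M { [L [S [M { [L [S [M v = e]]] }]]] }] otherwise [U when e do [S [M v = e]]]]]

4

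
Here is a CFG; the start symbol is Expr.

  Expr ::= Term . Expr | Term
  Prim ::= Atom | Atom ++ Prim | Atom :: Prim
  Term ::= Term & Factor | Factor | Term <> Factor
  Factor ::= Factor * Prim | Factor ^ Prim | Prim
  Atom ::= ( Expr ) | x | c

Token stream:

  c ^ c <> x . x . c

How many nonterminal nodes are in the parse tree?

[Expr [Term [Term [Factor [Factor [Prim [Atom c]]] ^ [Prim [Atom c]]]] <> [Factor [Prim [Atom x]]]] . [Expr [Term [Factor [Prim [Atom x]]]] . [Expr [Term [Factor [Prim [Atom c]]]]]]]

22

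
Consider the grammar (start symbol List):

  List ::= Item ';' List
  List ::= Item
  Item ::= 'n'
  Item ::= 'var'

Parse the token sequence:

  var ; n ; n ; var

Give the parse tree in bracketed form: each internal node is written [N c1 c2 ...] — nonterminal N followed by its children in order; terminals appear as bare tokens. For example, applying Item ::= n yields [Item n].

List
Item ; List
var ; List
var ; Item ; List
var ; n ; List
var ; n ; Item ; List
var ; n ; n ; List
var ; n ; n ; Item
var ; n ; n ; var

[List [Item var] ; [List [Item n] ; [List [Item n] ; [List [Item var]]]]]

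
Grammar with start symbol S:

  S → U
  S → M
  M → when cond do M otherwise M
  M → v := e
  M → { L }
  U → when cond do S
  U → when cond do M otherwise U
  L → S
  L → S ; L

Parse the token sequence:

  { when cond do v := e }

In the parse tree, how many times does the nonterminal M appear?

2

[S [M { [L [S [U when cond do [S [M v := e]]]]] }]]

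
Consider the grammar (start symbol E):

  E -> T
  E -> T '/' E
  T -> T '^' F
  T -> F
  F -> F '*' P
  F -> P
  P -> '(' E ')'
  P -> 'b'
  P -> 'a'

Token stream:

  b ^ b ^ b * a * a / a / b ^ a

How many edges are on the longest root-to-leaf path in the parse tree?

7

[E [T [T [T [F [P b]]] ^ [F [P b]]] ^ [F [F [F [P b]] * [P a]] * [P a]]] / [E [T [F [P a]]] / [E [T [T [F [P b]]] ^ [F [P a]]]]]]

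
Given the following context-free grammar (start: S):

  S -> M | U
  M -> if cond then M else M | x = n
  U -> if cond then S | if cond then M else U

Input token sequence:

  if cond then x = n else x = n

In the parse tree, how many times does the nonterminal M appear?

3

[S [M if cond then [M x = n] else [M x = n]]]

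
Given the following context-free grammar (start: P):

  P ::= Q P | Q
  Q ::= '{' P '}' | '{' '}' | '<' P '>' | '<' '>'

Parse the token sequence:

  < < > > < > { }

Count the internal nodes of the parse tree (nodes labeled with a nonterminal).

[P [Q < [P [Q < >]] >] [P [Q < >] [P [Q { }]]]]

8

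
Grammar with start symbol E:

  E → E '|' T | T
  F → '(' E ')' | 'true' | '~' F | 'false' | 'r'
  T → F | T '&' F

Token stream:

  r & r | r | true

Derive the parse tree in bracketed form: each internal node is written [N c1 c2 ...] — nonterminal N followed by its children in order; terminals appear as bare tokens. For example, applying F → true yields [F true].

[E [E [E [T [T [F r]] & [F r]]] | [T [F r]]] | [T [F true]]]

E
E | T
E | T | T
T | T | T
T & F | T | T
F & F | T | T
r & F | T | T
r & r | T | T
r & r | F | T
r & r | r | T
r & r | r | F
r & r | r | true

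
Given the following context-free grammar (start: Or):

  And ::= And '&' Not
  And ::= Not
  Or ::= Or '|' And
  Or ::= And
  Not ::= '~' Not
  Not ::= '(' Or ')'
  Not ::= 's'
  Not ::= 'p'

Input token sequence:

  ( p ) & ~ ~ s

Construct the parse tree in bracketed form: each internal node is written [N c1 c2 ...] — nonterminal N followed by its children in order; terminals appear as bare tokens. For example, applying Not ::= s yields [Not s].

Or
And
And & Not
Not & Not
( Or ) & Not
( And ) & Not
( Not ) & Not
( p ) & Not
( p ) & ~ Not
( p ) & ~ ~ Not
( p ) & ~ ~ s

[Or [And [And [Not ( [Or [And [Not p]]] )]] & [Not ~ [Not ~ [Not s]]]]]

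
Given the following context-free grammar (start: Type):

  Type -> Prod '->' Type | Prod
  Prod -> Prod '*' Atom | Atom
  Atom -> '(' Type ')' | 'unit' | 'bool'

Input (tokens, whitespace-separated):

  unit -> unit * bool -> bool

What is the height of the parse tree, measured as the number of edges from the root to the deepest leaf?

[Type [Prod [Atom unit]] -> [Type [Prod [Prod [Atom unit]] * [Atom bool]] -> [Type [Prod [Atom bool]]]]]

5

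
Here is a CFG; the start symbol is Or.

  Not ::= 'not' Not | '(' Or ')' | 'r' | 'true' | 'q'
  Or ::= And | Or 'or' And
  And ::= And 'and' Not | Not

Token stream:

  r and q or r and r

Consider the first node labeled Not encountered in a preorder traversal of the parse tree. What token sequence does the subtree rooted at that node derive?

[Or [Or [And [And [Not r]] and [Not q]]] or [And [And [Not r]] and [Not r]]]

r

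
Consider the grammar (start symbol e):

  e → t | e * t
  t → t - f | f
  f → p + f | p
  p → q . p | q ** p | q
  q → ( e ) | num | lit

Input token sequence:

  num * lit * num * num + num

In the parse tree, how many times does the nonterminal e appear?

[e [e [e [e [t [f [p [q num]]]]] * [t [f [p [q lit]]]]] * [t [f [p [q num]]]]] * [t [f [p [q num]] + [f [p [q num]]]]]]

4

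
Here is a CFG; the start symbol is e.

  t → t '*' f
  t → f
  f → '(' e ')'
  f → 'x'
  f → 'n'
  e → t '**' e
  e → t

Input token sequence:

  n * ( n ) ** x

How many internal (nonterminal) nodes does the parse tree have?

[e [t [t [f n]] * [f ( [e [t [f n]]] )]] ** [e [t [f x]]]]

11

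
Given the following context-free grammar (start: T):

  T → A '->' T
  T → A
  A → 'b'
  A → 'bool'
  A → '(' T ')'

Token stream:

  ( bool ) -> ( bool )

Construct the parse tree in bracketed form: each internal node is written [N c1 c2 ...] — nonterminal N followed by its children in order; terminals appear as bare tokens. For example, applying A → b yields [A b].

[T [A ( [T [A bool]] )] -> [T [A ( [T [A bool]] )]]]

T
A -> T
( T ) -> T
( A ) -> T
( bool ) -> T
( bool ) -> A
( bool ) -> ( T )
( bool ) -> ( A )
( bool ) -> ( bool )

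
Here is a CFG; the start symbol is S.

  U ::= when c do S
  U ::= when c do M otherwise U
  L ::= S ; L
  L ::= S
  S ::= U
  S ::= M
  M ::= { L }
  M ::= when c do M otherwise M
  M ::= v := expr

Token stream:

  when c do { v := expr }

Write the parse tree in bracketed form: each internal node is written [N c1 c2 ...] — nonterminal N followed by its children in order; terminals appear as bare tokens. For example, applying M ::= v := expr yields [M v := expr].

[S [U when c do [S [M { [L [S [M v := expr]]] }]]]]

S
U
when c do S
when c do M
when c do { L }
when c do { S }
when c do { M }
when c do { v := expr }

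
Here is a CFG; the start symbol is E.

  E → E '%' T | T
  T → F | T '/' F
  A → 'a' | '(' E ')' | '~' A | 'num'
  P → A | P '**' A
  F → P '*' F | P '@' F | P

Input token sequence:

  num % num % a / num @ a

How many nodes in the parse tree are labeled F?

5

[E [E [E [T [F [P [A num]]]]] % [T [F [P [A num]]]]] % [T [T [F [P [A a]]]] / [F [P [A num]] @ [F [P [A a]]]]]]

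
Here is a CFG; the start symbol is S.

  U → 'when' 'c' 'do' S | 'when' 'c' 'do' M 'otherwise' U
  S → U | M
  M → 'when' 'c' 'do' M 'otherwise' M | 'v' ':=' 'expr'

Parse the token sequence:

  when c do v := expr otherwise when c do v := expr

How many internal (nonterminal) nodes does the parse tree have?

[S [U when c do [M v := expr] otherwise [U when c do [S [M v := expr]]]]]

6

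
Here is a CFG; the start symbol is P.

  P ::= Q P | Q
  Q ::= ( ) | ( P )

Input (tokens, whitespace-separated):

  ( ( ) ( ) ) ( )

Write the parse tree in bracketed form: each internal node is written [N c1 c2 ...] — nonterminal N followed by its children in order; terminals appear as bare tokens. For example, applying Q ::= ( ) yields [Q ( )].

P
Q P
( P ) P
( Q P ) P
( ( ) P ) P
( ( ) Q ) P
( ( ) ( ) ) P
( ( ) ( ) ) Q
( ( ) ( ) ) ( )

[P [Q ( [P [Q ( )] [P [Q ( )]]] )] [P [Q ( )]]]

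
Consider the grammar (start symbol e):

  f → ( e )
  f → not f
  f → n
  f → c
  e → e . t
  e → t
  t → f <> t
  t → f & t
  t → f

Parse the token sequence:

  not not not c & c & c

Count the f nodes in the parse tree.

6

[e [t [f not [f not [f not [f c]]]] & [t [f c] & [t [f c]]]]]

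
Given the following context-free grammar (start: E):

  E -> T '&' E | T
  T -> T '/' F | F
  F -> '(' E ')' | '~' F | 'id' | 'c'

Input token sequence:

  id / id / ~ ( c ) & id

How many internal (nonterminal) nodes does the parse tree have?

14

[E [T [T [T [F id]] / [F id]] / [F ~ [F ( [E [T [F c]]] )]]] & [E [T [F id]]]]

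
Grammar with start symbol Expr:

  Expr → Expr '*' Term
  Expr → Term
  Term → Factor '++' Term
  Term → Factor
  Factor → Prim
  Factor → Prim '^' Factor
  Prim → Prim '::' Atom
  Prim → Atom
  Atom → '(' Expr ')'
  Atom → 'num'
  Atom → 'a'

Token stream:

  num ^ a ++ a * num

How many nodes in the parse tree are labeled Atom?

[Expr [Expr [Term [Factor [Prim [Atom num]] ^ [Factor [Prim [Atom a]]]] ++ [Term [Factor [Prim [Atom a]]]]]] * [Term [Factor [Prim [Atom num]]]]]

4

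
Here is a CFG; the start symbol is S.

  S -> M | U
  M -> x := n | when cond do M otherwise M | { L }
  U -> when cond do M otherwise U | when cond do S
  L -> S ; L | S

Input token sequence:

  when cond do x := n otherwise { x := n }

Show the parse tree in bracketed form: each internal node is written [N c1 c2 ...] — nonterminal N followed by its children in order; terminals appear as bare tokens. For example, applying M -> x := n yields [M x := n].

S
M
when cond do M otherwise M
when cond do x := n otherwise M
when cond do x := n otherwise { L }
when cond do x := n otherwise { S }
when cond do x := n otherwise { M }
when cond do x := n otherwise { x := n }

[S [M when cond do [M x := n] otherwise [M { [L [S [M x := n]]] }]]]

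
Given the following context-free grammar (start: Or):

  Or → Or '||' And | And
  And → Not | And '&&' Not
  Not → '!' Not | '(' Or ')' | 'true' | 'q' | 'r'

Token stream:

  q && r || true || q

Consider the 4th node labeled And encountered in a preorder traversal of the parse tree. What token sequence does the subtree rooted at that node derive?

[Or [Or [Or [And [And [Not q]] && [Not r]]] || [And [Not true]]] || [And [Not q]]]

q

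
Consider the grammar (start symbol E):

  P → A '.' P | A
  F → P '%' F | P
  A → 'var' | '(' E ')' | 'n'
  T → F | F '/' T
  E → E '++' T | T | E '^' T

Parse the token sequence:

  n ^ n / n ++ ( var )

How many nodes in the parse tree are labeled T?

5

[E [E [E [T [F [P [A n]]]]] ^ [T [F [P [A n]]] / [T [F [P [A n]]]]]] ++ [T [F [P [A ( [E [T [F [P [A var]]]]] )]]]]]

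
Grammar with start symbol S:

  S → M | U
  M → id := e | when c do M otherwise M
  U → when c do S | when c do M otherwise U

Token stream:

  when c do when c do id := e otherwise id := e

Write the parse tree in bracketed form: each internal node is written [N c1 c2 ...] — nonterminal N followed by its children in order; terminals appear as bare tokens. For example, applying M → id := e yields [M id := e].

S
U
when c do S
when c do M
when c do when c do M otherwise M
when c do when c do id := e otherwise M
when c do when c do id := e otherwise id := e

[S [U when c do [S [M when c do [M id := e] otherwise [M id := e]]]]]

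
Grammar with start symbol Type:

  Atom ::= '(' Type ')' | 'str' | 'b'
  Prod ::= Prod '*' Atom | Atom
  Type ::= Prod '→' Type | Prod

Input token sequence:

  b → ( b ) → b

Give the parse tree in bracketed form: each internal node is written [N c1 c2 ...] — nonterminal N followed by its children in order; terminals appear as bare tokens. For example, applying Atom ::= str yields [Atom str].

Type
Prod → Type
Atom → Type
b → Type
b → Prod → Type
b → Atom → Type
b → ( Type ) → Type
b → ( Prod ) → Type
b → ( Atom ) → Type
b → ( b ) → Type
b → ( b ) → Prod
b → ( b ) → Atom
b → ( b ) → b

[Type [Prod [Atom b]] → [Type [Prod [Atom ( [Type [Prod [Atom b]]] )]] → [Type [Prod [Atom b]]]]]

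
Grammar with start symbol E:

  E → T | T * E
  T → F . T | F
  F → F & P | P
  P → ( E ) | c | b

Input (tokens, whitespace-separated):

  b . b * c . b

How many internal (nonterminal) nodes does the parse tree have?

[E [T [F [P b]] . [T [F [P b]]]] * [E [T [F [P c]] . [T [F [P b]]]]]]

14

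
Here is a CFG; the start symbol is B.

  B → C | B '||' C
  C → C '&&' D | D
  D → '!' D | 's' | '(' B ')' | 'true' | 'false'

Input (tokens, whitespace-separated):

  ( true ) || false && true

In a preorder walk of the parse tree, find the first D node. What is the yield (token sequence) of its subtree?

( true )

[B [B [C [D ( [B [C [D true]]] )]]] || [C [C [D false]] && [D true]]]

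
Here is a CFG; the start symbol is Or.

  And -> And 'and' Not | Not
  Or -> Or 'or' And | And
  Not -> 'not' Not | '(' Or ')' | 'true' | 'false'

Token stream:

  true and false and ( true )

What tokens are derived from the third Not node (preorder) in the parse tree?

[Or [And [And [And [Not true]] and [Not false]] and [Not ( [Or [And [Not true]]] )]]]

( true )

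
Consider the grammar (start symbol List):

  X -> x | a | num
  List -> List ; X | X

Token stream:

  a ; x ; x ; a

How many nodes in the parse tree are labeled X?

[List [List [List [List [X a]] ; [X x]] ; [X x]] ; [X a]]

4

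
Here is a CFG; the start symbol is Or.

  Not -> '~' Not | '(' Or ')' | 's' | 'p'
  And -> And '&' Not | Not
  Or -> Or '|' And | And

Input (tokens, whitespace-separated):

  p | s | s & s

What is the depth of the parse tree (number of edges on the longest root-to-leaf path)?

5

[Or [Or [Or [And [Not p]]] | [And [Not s]]] | [And [And [Not s]] & [Not s]]]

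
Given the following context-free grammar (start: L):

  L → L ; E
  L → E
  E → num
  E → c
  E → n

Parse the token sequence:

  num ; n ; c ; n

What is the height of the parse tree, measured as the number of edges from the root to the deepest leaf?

[L [L [L [L [E num]] ; [E n]] ; [E c]] ; [E n]]

5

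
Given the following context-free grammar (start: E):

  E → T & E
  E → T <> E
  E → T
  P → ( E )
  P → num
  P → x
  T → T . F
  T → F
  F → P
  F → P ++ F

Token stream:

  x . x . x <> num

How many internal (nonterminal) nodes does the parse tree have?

14

[E [T [T [T [F [P x]]] . [F [P x]]] . [F [P x]]] <> [E [T [F [P num]]]]]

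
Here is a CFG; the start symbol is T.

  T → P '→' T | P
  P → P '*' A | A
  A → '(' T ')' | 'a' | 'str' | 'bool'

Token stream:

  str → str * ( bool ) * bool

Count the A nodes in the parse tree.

[T [P [A str]] → [T [P [P [P [A str]] * [A ( [T [P [A bool]]] )]] * [A bool]]]]

5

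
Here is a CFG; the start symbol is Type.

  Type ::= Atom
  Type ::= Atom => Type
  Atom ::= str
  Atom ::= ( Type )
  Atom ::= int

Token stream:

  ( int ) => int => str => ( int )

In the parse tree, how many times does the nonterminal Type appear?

6

[Type [Atom ( [Type [Atom int]] )] => [Type [Atom int] => [Type [Atom str] => [Type [Atom ( [Type [Atom int]] )]]]]]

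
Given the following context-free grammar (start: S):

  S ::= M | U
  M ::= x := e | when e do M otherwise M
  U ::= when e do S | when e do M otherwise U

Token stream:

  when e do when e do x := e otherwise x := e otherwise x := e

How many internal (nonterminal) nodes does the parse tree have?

6

[S [M when e do [M when e do [M x := e] otherwise [M x := e]] otherwise [M x := e]]]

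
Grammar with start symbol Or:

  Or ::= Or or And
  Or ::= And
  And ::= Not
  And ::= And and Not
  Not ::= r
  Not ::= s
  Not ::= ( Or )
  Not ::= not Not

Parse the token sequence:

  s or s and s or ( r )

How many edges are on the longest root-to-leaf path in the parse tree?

6

[Or [Or [Or [And [Not s]]] or [And [And [Not s]] and [Not s]]] or [And [Not ( [Or [And [Not r]]] )]]]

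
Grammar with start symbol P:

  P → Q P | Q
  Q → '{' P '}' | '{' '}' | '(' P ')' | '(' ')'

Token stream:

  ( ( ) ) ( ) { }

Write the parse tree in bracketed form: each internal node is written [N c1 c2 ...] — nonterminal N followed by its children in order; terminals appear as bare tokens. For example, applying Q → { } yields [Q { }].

[P [Q ( [P [Q ( )]] )] [P [Q ( )] [P [Q { }]]]]

P
Q P
( P ) P
( Q ) P
( ( ) ) P
( ( ) ) Q P
( ( ) ) ( ) P
( ( ) ) ( ) Q
( ( ) ) ( ) { }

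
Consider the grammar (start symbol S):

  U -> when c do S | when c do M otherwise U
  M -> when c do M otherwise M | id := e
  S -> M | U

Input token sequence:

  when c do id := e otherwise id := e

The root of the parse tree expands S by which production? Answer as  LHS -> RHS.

S -> M

[S [M when c do [M id := e] otherwise [M id := e]]]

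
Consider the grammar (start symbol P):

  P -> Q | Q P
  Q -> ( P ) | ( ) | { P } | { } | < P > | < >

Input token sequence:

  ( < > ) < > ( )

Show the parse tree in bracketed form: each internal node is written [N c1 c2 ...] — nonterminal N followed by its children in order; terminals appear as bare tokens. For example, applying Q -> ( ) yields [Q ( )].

[P [Q ( [P [Q < >]] )] [P [Q < >] [P [Q ( )]]]]

P
Q P
( P ) P
( Q ) P
( < > ) P
( < > ) Q P
( < > ) < > P
( < > ) < > Q
( < > ) < > ( )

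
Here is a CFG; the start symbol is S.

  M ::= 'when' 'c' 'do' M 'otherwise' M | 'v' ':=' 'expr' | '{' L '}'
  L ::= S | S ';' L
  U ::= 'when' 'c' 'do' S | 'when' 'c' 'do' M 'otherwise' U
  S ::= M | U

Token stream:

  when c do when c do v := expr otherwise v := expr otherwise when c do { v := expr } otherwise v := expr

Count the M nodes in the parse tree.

8

[S [M when c do [M when c do [M v := expr] otherwise [M v := expr]] otherwise [M when c do [M { [L [S [M v := expr]]] }] otherwise [M v := expr]]]]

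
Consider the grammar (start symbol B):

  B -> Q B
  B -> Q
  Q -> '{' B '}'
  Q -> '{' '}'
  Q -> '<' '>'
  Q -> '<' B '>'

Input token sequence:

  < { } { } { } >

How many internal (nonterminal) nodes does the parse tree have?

8

[B [Q < [B [Q { }] [B [Q { }] [B [Q { }]]]] >]]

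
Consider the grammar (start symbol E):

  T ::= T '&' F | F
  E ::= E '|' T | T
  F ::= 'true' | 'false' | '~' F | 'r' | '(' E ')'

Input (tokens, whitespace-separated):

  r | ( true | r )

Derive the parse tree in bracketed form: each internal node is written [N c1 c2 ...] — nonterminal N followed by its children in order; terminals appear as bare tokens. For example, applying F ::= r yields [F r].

[E [E [T [F r]]] | [T [F ( [E [E [T [F true]]] | [T [F r]]] )]]]

E
E | T
T | T
F | T
r | T
r | F
r | ( E )
r | ( E | T )
r | ( T | T )
r | ( F | T )
r | ( true | T )
r | ( true | F )
r | ( true | r )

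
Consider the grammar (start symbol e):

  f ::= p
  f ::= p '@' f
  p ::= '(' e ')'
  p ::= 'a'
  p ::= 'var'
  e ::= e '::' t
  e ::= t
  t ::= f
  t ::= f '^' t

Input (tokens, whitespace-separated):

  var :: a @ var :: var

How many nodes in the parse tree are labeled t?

3

[e [e [e [t [f [p var]]]] :: [t [f [p a] @ [f [p var]]]]] :: [t [f [p var]]]]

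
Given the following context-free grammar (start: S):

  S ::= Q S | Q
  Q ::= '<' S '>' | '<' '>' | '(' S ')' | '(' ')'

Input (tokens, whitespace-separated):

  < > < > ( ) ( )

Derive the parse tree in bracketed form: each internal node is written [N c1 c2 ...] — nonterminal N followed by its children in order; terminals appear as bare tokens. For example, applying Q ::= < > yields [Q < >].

[S [Q < >] [S [Q < >] [S [Q ( )] [S [Q ( )]]]]]

S
Q S
< > S
< > Q S
< > < > S
< > < > Q S
< > < > ( ) S
< > < > ( ) Q
< > < > ( ) ( )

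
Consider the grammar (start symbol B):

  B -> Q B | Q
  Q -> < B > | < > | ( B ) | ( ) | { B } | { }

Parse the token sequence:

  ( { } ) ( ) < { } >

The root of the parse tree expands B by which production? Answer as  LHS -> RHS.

[B [Q ( [B [Q { }]] )] [B [Q ( )] [B [Q < [B [Q { }]] >]]]]

B -> Q B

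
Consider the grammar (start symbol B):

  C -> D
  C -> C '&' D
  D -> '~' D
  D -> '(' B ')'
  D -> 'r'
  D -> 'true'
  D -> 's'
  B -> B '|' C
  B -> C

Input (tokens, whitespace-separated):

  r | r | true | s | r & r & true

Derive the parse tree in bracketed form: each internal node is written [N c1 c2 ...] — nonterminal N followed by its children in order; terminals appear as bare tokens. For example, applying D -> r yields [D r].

[B [B [B [B [B [C [D r]]] | [C [D r]]] | [C [D true]]] | [C [D s]]] | [C [C [C [D r]] & [D r]] & [D true]]]

B
B | C
B | C | C
B | C | C | C
B | C | C | C | C
C | C | C | C | C
D | C | C | C | C
r | C | C | C | C
r | D | C | C | C
r | r | C | C | C
r | r | D | C | C
r | r | true | C | C
r | r | true | D | C
r | r | true | s | C
r | r | true | s | C & D
r | r | true | s | C & D & D
r | r | true | s | D & D & D
r | r | true | s | r & D & D
r | r | true | s | r & r & D
r | r | true | s | r & r & true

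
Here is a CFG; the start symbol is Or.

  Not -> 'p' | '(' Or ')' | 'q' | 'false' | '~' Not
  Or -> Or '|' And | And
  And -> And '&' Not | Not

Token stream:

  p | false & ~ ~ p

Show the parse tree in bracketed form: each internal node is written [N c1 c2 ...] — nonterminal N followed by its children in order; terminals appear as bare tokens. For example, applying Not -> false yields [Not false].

Or
Or | And
And | And
Not | And
p | And
p | And & Not
p | Not & Not
p | false & Not
p | false & ~ Not
p | false & ~ ~ Not
p | false & ~ ~ p

[Or [Or [And [Not p]]] | [And [And [Not false]] & [Not ~ [Not ~ [Not p]]]]]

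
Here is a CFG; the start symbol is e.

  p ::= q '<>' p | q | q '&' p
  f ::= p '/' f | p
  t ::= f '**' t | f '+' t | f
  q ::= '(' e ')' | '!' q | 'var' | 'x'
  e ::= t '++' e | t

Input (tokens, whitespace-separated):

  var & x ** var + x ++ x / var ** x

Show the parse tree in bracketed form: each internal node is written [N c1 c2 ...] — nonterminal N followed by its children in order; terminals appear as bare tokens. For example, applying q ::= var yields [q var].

[e [t [f [p [q var] & [p [q x]]]] ** [t [f [p [q var]]] + [t [f [p [q x]]]]]] ++ [e [t [f [p [q x]] / [f [p [q var]]]] ** [t [f [p [q x]]]]]]]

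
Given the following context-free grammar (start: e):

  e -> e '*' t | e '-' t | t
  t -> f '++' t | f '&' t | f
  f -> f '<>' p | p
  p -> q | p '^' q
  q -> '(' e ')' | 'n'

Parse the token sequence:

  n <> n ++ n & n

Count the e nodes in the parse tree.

1

[e [t [f [f [p [q n]]] <> [p [q n]]] ++ [t [f [p [q n]]] & [t [f [p [q n]]]]]]]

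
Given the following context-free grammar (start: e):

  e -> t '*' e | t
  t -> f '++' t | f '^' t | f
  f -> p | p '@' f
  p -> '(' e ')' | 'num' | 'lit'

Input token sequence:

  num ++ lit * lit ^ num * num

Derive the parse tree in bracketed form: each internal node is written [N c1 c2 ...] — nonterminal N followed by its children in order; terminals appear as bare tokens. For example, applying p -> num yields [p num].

e
t * e
f ++ t * e
p ++ t * e
num ++ t * e
num ++ f * e
num ++ p * e
num ++ lit * e
num ++ lit * t * e
num ++ lit * f ^ t * e
num ++ lit * p ^ t * e
num ++ lit * lit ^ t * e
num ++ lit * lit ^ f * e
num ++ lit * lit ^ p * e
num ++ lit * lit ^ num * e
num ++ lit * lit ^ num * t
num ++ lit * lit ^ num * f
num ++ lit * lit ^ num * p
num ++ lit * lit ^ num * num

[e [t [f [p num]] ++ [t [f [p lit]]]] * [e [t [f [p lit]] ^ [t [f [p num]]]] * [e [t [f [p num]]]]]]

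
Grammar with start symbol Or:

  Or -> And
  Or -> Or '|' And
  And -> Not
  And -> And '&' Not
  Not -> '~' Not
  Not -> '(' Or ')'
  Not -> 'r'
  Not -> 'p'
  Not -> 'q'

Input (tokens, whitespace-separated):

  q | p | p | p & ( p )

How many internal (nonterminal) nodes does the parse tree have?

[Or [Or [Or [Or [And [Not q]]] | [And [Not p]]] | [And [Not p]]] | [And [And [Not p]] & [Not ( [Or [And [Not p]]] )]]]

17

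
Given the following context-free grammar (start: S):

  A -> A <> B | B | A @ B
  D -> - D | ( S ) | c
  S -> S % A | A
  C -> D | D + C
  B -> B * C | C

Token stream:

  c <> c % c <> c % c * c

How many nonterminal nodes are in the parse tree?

26

[S [S [S [A [A [B [C [D c]]]] <> [B [C [D c]]]]] % [A [A [B [C [D c]]]] <> [B [C [D c]]]]] % [A [B [B [C [D c]]] * [C [D c]]]]]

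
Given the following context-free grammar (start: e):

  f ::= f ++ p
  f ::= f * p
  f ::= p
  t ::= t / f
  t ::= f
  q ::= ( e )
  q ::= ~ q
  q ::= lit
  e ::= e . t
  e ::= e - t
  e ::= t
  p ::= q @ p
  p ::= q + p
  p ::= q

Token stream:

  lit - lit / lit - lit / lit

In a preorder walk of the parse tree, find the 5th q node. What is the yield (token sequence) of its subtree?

[e [e [e [t [f [p [q lit]]]]] - [t [t [f [p [q lit]]]] / [f [p [q lit]]]]] - [t [t [f [p [q lit]]]] / [f [p [q lit]]]]]

lit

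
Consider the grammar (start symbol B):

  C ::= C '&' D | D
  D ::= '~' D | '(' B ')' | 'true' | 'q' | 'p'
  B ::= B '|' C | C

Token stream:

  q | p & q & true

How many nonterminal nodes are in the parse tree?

10

[B [B [C [D q]]] | [C [C [C [D p]] & [D q]] & [D true]]]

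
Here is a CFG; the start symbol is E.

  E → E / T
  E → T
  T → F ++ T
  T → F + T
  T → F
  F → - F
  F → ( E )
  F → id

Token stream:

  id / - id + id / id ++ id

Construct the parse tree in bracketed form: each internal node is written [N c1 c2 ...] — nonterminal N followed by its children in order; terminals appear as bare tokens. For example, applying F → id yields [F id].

E
E / T
E / T / T
T / T / T
F / T / T
id / T / T
id / F + T / T
id / - F + T / T
id / - id + T / T
id / - id + F / T
id / - id + id / T
id / - id + id / F ++ T
id / - id + id / id ++ T
id / - id + id / id ++ F
id / - id + id / id ++ id

[E [E [E [T [F id]]] / [T [F - [F id]] + [T [F id]]]] / [T [F id] ++ [T [F id]]]]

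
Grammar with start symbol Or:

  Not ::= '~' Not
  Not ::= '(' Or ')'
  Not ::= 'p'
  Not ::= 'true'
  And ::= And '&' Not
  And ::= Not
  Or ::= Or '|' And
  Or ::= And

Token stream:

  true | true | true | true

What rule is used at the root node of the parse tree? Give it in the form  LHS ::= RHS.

[Or [Or [Or [Or [And [Not true]]] | [And [Not true]]] | [And [Not true]]] | [And [Not true]]]

Or ::= Or '|' And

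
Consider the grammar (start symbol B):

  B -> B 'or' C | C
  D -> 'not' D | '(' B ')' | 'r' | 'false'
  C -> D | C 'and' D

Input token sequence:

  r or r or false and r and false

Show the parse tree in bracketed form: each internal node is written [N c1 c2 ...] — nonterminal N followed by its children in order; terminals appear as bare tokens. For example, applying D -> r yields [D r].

B
B or C
B or C or C
C or C or C
D or C or C
r or C or C
r or D or C
r or r or C
r or r or C and D
r or r or C and D and D
r or r or D and D and D
r or r or false and D and D
r or r or false and r and D
r or r or false and r and false

[B [B [B [C [D r]]] or [C [D r]]] or [C [C [C [D false]] and [D r]] and [D false]]]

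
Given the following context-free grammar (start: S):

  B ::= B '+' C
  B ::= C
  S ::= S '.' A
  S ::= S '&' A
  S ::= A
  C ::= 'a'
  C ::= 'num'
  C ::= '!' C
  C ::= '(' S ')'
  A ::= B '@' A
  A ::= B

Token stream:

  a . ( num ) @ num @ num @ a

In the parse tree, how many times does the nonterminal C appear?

[S [S [A [B [C a]]]] . [A [B [C ( [S [A [B [C num]]]] )]] @ [A [B [C num]] @ [A [B [C num]] @ [A [B [C a]]]]]]]

6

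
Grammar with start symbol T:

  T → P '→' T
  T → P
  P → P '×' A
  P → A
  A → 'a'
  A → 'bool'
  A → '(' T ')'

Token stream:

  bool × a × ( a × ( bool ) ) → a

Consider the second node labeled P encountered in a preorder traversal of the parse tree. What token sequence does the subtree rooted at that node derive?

bool × a

[T [P [P [P [A bool]] × [A a]] × [A ( [T [P [P [A a]] × [A ( [T [P [A bool]]] )]]] )]] → [T [P [A a]]]]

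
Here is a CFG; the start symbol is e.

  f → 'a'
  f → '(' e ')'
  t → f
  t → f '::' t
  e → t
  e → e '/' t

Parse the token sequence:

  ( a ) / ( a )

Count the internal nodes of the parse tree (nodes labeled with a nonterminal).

12

[e [e [t [f ( [e [t [f a]]] )]]] / [t [f ( [e [t [f a]]] )]]]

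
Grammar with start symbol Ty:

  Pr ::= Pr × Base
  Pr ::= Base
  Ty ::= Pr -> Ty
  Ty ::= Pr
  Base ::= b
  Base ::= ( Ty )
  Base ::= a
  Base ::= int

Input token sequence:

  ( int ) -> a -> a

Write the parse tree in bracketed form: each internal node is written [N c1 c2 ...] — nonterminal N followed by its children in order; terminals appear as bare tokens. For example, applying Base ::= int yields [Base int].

Ty
Pr -> Ty
Base -> Ty
( Ty ) -> Ty
( Pr ) -> Ty
( Base ) -> Ty
( int ) -> Ty
( int ) -> Pr -> Ty
( int ) -> Base -> Ty
( int ) -> a -> Ty
( int ) -> a -> Pr
( int ) -> a -> Base
( int ) -> a -> a

[Ty [Pr [Base ( [Ty [Pr [Base int]]] )]] -> [Ty [Pr [Base a]] -> [Ty [Pr [Base a]]]]]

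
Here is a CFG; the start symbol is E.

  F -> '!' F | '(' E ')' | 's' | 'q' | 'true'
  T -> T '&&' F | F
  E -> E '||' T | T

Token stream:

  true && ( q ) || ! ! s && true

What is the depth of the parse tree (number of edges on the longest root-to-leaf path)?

[E [E [T [T [F true]] && [F ( [E [T [F q]]] )]]] || [T [T [F ! [F ! [F s]]]] && [F true]]]

7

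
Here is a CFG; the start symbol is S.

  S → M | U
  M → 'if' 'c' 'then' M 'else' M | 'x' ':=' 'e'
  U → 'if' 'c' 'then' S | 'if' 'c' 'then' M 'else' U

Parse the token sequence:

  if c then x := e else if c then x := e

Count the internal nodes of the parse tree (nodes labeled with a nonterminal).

[S [U if c then [M x := e] else [U if c then [S [M x := e]]]]]

6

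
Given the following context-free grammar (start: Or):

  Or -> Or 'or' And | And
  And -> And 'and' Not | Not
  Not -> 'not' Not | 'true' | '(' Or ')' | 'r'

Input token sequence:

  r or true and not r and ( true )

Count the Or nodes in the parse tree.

3

[Or [Or [And [Not r]]] or [And [And [And [Not true]] and [Not not [Not r]]] and [Not ( [Or [And [Not true]]] )]]]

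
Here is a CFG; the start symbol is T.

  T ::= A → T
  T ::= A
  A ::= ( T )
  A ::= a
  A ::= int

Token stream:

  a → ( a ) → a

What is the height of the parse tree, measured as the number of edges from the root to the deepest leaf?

[T [A a] → [T [A ( [T [A a]] )] → [T [A a]]]]

5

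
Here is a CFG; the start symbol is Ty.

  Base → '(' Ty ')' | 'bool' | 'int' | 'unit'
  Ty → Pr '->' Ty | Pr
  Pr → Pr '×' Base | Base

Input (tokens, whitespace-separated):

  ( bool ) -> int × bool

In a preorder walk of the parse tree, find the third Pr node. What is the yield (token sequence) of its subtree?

int × bool

[Ty [Pr [Base ( [Ty [Pr [Base bool]]] )]] -> [Ty [Pr [Pr [Base int]] × [Base bool]]]]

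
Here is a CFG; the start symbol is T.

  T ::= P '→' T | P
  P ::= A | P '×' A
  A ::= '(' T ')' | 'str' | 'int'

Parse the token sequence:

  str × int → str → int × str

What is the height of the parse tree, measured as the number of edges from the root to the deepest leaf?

6

[T [P [P [A str]] × [A int]] → [T [P [A str]] → [T [P [P [A int]] × [A str]]]]]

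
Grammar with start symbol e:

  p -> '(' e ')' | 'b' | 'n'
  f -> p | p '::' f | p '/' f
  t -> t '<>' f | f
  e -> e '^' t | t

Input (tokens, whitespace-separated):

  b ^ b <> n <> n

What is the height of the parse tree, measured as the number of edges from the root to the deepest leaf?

[e [e [t [f [p b]]]] ^ [t [t [t [f [p b]]] <> [f [p n]]] <> [f [p n]]]]

6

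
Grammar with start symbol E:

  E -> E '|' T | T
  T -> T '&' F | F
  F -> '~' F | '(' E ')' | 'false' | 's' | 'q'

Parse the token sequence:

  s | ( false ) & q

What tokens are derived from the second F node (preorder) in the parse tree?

[E [E [T [F s]]] | [T [T [F ( [E [T [F false]]] )]] & [F q]]]

( false )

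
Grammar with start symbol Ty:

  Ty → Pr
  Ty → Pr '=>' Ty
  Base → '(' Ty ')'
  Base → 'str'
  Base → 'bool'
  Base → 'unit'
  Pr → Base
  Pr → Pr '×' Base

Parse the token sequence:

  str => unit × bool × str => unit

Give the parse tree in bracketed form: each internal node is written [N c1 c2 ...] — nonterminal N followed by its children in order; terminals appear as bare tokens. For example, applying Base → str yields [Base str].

[Ty [Pr [Base str]] => [Ty [Pr [Pr [Pr [Base unit]] × [Base bool]] × [Base str]] => [Ty [Pr [Base unit]]]]]

Ty
Pr => Ty
Base => Ty
str => Ty
str => Pr => Ty
str => Pr × Base => Ty
str => Pr × Base × Base => Ty
str => Base × Base × Base => Ty
str => unit × Base × Base => Ty
str => unit × bool × Base => Ty
str => unit × bool × str => Ty
str => unit × bool × str => Pr
str => unit × bool × str => Base
str => unit × bool × str => unit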